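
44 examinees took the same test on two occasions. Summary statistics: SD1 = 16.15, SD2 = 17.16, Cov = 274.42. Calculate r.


r = cov(X,Y) / (SD_X * SD_Y)
r = 274.42 / (16.15 * 17.16)
r = 274.42 / 277.134
r = 0.9902

0.9902


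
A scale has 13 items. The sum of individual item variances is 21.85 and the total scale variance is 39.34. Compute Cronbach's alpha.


alpha = (k/(k-1)) * (1 - sum(si^2)/s_total^2)
= (13/12) * (1 - 21.85/39.34)
alpha = 0.4816

0.4816


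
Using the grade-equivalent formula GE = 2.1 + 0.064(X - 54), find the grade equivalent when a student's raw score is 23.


raw - median = 23 - 54 = -31
slope * diff = 0.064 * -31 = -1.984
GE = 2.1 + -1.984
GE = 0.116

0.116


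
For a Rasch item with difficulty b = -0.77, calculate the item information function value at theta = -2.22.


P = 1/(1+exp(-(-2.22--0.77))) = 0.19
I = P*(1-P) = 0.19 * 0.81
I = 0.1539

0.1539


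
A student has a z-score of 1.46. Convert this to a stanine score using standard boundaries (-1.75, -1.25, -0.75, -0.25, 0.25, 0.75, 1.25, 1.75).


Stanine boundaries: [-1.75, -1.25, -0.75, -0.25, 0.25, 0.75, 1.25, 1.75]
z = 1.46
Check each boundary:
  z >= -1.75 -> could be stanine 2
  z >= -1.25 -> could be stanine 3
  z >= -0.75 -> could be stanine 4
  z >= -0.25 -> could be stanine 5
  z >= 0.25 -> could be stanine 6
  z >= 0.75 -> could be stanine 7
  z >= 1.25 -> could be stanine 8
  z < 1.75
Highest qualifying boundary gives stanine = 8

8


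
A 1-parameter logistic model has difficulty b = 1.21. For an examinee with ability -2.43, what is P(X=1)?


theta - b = -2.43 - 1.21 = -3.64
exp(-(theta - b)) = exp(3.64) = 38.0918
P = 1 / (1 + 38.0918)
P = 0.0256

0.0256


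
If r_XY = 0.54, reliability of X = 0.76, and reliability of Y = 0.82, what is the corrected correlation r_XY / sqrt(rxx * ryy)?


r_corrected = rxy / sqrt(rxx * ryy)
= 0.54 / sqrt(0.76 * 0.82)
= 0.54 / sqrt(0.6232)
= 0.54 / 0.78943
r_corrected = 0.684

0.684


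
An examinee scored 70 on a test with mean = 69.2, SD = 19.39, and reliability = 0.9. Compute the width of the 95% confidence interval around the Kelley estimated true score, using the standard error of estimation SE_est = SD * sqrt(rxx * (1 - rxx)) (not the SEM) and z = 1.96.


True score estimate = 0.9*70 + 0.1*69.2 = 69.92
SE_est = SD * sqrt(rxx * (1 - rxx)) = 19.39 * sqrt(0.9 * 0.1) = 19.39 * sqrt(0.09) = 5.817
CI = T_est +/- z * SE_est, so width = 2 * z * SE_est = 2 * 1.96 * 5.817
Width = 22.8026

22.8026


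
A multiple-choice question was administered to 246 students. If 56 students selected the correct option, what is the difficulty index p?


Item difficulty p = number correct / total examinees
p = 56 / 246
p = 0.2276

0.2276


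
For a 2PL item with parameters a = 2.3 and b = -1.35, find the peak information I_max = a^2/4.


For 2PL, max info at theta = b = -1.35
I_max = a^2 / 4 = 2.3^2 / 4
= 5.29 / 4
I_max = 1.3225

1.3225


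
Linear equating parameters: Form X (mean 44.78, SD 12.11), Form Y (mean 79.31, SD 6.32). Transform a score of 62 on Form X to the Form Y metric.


slope = SD_Y / SD_X = 6.32 / 12.11 ~ 0.5219
intercept = mean_Y - slope * mean_X = 79.31 - (6.32 / 12.11) * 44.78 ~ 55.9401
Y = slope * X + intercept. To avoid rounding drift from the rounded slope/intercept, evaluate the equivalent form Y = mean_Y + SD_Y * (X - mean_X) / SD_X at full precision:
Y = 79.31 + 6.32 * (62 - 44.78) / 12.11
Y = 79.31 + 6.32 * 17.22 / 12.11
Y = 79.31 + 108.8304 / 12.11
Y = 79.31 + 8.9868
Y = 88.2968

88.2968


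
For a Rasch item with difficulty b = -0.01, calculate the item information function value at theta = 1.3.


P = 1/(1+exp(-(1.3--0.01))) = 0.7875
I = P*(1-P) = 0.7875 * 0.2125
I = 0.1673

0.1673


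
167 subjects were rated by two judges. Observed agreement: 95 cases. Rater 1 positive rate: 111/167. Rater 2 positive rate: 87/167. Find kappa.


P_o = 95/167 = 0.568862
P_e = (111*87 + 56*80) / 27889 = 0.506902
kappa = (P_o - P_e) / (1 - P_e)
kappa = (0.568862 - 0.506902) / (1 - 0.506902)
kappa = 0.1257

0.1257


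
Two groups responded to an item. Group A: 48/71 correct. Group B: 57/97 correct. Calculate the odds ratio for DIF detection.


Odds_A = 48/23 = 2.087
Odds_B = 57/40 = 1.425
OR = Odds_A / Odds_B = 2.087 / 1.425
Exactly, OR = (48 * 40) / (23 * 57) = 1920 / 1311
OR = 1.4645

1.4645


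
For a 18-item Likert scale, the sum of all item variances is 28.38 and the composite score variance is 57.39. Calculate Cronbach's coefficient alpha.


alpha = (k/(k-1)) * (1 - sum(si^2)/s_total^2)
= (18/17) * (1 - 28.38/57.39)
alpha = 0.5352

0.5352


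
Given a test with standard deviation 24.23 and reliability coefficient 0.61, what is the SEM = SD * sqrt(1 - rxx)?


SEM = SD * sqrt(1 - rxx)
SEM = 24.23 * sqrt(1 - 0.61)
SEM = 24.23 * sqrt(0.39) = 24.23 * 0.6245
SEM = 15.1316

15.1316


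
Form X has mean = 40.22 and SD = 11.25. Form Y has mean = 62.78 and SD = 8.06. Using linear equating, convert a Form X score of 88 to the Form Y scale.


slope = SD_Y / SD_X = 8.06 / 11.25 ~ 0.7164
intercept = mean_Y - slope * mean_X = 62.78 - (8.06 / 11.25) * 40.22 ~ 33.9646
Y = slope * X + intercept. To avoid rounding drift from the rounded slope/intercept, evaluate the equivalent form Y = mean_Y + SD_Y * (X - mean_X) / SD_X at full precision:
Y = 62.78 + 8.06 * (88 - 40.22) / 11.25
Y = 62.78 + 8.06 * 47.78 / 11.25
Y = 62.78 + 385.1068 / 11.25
Y = 62.78 + 34.2317
Y = 97.0117

97.0117


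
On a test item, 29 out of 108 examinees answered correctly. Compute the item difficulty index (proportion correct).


Item difficulty p = number correct / total examinees
p = 29 / 108
p = 0.2685

0.2685


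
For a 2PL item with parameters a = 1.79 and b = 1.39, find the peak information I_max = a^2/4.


For 2PL, max info at theta = b = 1.39
I_max = a^2 / 4 = 1.79^2 / 4
= 3.2041 / 4
I_max = 0.801

0.801


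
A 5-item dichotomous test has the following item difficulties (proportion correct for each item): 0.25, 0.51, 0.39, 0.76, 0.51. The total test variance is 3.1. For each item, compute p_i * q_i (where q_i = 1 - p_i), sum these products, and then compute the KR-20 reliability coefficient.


For each item, compute p_i * q_i:
  Item 1: 0.25 * 0.75 = 0.1875
  Item 2: 0.51 * 0.49 = 0.2499
  Item 3: 0.39 * 0.61 = 0.2379
  Item 4: 0.76 * 0.24 = 0.1824
  Item 5: 0.51 * 0.49 = 0.2499
Sum(p_i * q_i) = 0.1875 + 0.2499 + 0.2379 + 0.1824 + 0.2499 = 1.1076
KR-20 = (k/(k-1)) * (1 - Sum(p_i*q_i) / Var_total)
= (5/4) * (1 - 1.1076/3.1)
= 1.25 * 0.6427
KR-20 = 0.8034

0.8034


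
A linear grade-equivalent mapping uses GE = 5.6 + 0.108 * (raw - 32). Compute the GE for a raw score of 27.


raw - median = 27 - 32 = -5
slope * diff = 0.108 * -5 = -0.54
GE = 5.6 + -0.54
GE = 5.06

5.06


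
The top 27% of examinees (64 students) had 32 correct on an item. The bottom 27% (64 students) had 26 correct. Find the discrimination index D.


p_upper = 32/64 = 0.5
p_lower = 26/64 = 0.4062
D = 0.5 - 0.4062 = 0.0938

0.0938


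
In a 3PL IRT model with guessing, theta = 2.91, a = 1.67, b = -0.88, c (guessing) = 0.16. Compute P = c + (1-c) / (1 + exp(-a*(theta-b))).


logit = 1.67*(2.91 - -0.88) = 6.3293
P* = 1/(1 + exp(-6.3293)) = 0.9982
P = 0.16 + (1 - 0.16) * 0.9982
P = 0.9985

0.9985


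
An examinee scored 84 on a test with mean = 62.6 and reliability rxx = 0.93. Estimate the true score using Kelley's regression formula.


T_est = rxx * X + (1 - rxx) * mean
T_est = 0.93 * 84 + 0.07 * 62.6
T_est = 78.12 + 4.382
T_est = 82.502

82.502


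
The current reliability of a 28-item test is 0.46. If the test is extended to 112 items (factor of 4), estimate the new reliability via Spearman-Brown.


r_new = (n * rxx) / (1 + (n-1) * rxx)
r_new = (4 * 0.46) / (1 + 3 * 0.46)
r_new = 1.84 / 2.38
r_new = 0.7731

0.7731


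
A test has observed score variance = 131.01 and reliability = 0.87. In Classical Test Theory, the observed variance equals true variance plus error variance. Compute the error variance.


var_true = rxx * var_obs = 0.87 * 131.01 = 113.9787
var_error = var_obs - var_true
var_error = 131.01 - 113.9787
var_error = 17.0313

17.0313


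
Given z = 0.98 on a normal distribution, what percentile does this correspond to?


CDF(z) = 0.5 * (1 + erf(z/sqrt(2)))
erf(0.693) = 0.6729
CDF = 0.8365
Percentile rank = 0.8365 * 100 = 83.65

83.65


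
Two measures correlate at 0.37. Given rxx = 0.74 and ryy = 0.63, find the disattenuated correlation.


r_corrected = rxy / sqrt(rxx * ryy)
= 0.37 / sqrt(0.74 * 0.63)
= 0.37 / sqrt(0.4662)
= 0.37 / 0.682788
r_corrected = 0.5419

0.5419


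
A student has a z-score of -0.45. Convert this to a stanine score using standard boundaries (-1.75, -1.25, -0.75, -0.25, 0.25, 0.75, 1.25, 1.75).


Stanine boundaries: [-1.75, -1.25, -0.75, -0.25, 0.25, 0.75, 1.25, 1.75]
z = -0.45
Check each boundary:
  z >= -1.75 -> could be stanine 2
  z >= -1.25 -> could be stanine 3
  z >= -0.75 -> could be stanine 4
  z < -0.25
  z < 0.25
  z < 0.75
  z < 1.25
  z < 1.75
Highest qualifying boundary gives stanine = 4

4


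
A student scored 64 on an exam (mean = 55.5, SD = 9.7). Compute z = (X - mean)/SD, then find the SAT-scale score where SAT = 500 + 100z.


z = (X - mean) / SD = (64 - 55.5) / 9.7
z = 8.5 / 9.7
z = 0.8763
SAT-scale = SAT = 500 + 100z
Carry z at full precision (z = 8.5 / 9.7) into the conversion:
SAT-scale = 500 + 100 * (8.5 / 9.7) = 500 + 850 / 9.7
SAT-scale = 500 + 87.6289
SAT-scale = 587.6289

587.6289


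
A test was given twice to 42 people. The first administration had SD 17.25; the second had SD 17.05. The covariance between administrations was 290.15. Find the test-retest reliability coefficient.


r = cov(X,Y) / (SD_X * SD_Y)
r = 290.15 / (17.25 * 17.05)
r = 290.15 / 294.1125
r = 0.9865

0.9865


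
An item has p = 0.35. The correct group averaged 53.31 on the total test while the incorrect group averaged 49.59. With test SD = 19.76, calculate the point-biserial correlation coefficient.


q = 1 - p = 0.65
rpb = ((M1 - M0) / SD) * sqrt(p * q)
rpb = ((53.31 - 49.59) / 19.76) * sqrt(0.35 * 0.65)
rpb = 0.0898

0.0898


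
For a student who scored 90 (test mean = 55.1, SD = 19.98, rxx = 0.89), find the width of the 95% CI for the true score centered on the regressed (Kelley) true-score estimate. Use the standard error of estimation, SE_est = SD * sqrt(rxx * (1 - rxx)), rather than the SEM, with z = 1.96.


True score estimate = 0.89*90 + 0.11*55.1 = 86.161
SE_est = SD * sqrt(rxx * (1 - rxx)) = 19.98 * sqrt(0.89 * 0.11) = 19.98 * sqrt(0.0979) = 6.251537
CI = T_est +/- z * SE_est, so width = 2 * z * SE_est = 2 * 1.96 * 6.251537
Width = 24.506

24.506


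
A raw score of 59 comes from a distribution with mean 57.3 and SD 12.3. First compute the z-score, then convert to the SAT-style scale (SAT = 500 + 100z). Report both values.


z = (X - mean) / SD = (59 - 57.3) / 12.3
z = 1.7 / 12.3
z = 0.1382
SAT-scale = SAT = 500 + 100z
Carry z at full precision (z = 1.7 / 12.3) into the conversion:
SAT-scale = 500 + 100 * (1.7 / 12.3) = 500 + 170 / 12.3
SAT-scale = 500 + 13.8211
SAT-scale = 513.8211

513.8211


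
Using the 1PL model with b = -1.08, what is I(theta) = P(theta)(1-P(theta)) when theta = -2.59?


P = 1/(1+exp(-(-2.59--1.08))) = 0.1809
I = P*(1-P) = 0.1809 * 0.8191
I = 0.1482

0.1482


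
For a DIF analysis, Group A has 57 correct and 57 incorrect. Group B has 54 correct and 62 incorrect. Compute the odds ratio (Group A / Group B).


Odds_A = 57/57 = 1.0
Odds_B = 54/62 = 0.871
OR = Odds_A / Odds_B = 1.0 / 0.871
Exactly, OR = (57 * 62) / (57 * 54) = 3534 / 3078
OR = 1.1481

1.1481


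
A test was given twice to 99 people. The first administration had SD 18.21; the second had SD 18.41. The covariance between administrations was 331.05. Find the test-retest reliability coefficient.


r = cov(X,Y) / (SD_X * SD_Y)
r = 331.05 / (18.21 * 18.41)
r = 331.05 / 335.2461
r = 0.9875

0.9875


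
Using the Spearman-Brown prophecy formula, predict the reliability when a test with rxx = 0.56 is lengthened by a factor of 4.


r_new = (n * rxx) / (1 + (n-1) * rxx)
r_new = (4 * 0.56) / (1 + 3 * 0.56)
r_new = 2.24 / 2.68
r_new = 0.8358

0.8358


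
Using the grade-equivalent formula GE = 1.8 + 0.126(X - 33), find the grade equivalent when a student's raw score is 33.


raw - median = 33 - 33 = 0
slope * diff = 0.126 * 0 = 0.0
GE = 1.8 + 0.0
GE = 1.8

1.8


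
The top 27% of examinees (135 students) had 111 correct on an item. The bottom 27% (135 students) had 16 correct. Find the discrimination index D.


p_upper = 111/135 = 0.8222
p_lower = 16/135 = 0.1185
D = 0.8222 - 0.1185 = 0.7037

0.7037


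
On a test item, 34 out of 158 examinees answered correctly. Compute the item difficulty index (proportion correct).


Item difficulty p = number correct / total examinees
p = 34 / 158
p = 0.2152

0.2152


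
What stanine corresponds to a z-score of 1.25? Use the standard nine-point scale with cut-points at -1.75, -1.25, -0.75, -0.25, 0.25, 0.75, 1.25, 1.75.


Stanine boundaries: [-1.75, -1.25, -0.75, -0.25, 0.25, 0.75, 1.25, 1.75]
z = 1.25
Check each boundary:
  z >= -1.75 -> could be stanine 2
  z >= -1.25 -> could be stanine 3
  z >= -0.75 -> could be stanine 4
  z >= -0.25 -> could be stanine 5
  z >= 0.25 -> could be stanine 6
  z >= 0.75 -> could be stanine 7
  z >= 1.25 -> could be stanine 8
  z < 1.75
Highest qualifying boundary gives stanine = 8

8


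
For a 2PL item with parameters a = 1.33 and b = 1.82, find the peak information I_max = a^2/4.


For 2PL, max info at theta = b = 1.82
I_max = a^2 / 4 = 1.33^2 / 4
= 1.7689 / 4
I_max = 0.4422

0.4422


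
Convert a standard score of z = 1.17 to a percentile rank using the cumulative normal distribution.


CDF(z) = 0.5 * (1 + erf(z/sqrt(2)))
erf(0.8273) = 0.758
CDF = 0.879
Percentile rank = 0.879 * 100 = 87.9

87.9


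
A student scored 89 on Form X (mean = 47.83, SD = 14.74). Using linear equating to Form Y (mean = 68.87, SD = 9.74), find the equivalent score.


slope = SD_Y / SD_X = 9.74 / 14.74 ~ 0.6608
intercept = mean_Y - slope * mean_X = 68.87 - (9.74 / 14.74) * 47.83 ~ 37.2646
Y = slope * X + intercept. To avoid rounding drift from the rounded slope/intercept, evaluate the equivalent form Y = mean_Y + SD_Y * (X - mean_X) / SD_X at full precision:
Y = 68.87 + 9.74 * (89 - 47.83) / 14.74
Y = 68.87 + 9.74 * 41.17 / 14.74
Y = 68.87 + 400.9958 / 14.74
Y = 68.87 + 27.2046
Y = 96.0746

96.0746


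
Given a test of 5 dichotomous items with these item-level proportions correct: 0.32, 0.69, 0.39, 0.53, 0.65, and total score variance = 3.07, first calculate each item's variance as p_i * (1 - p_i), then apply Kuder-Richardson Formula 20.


For each item, compute p_i * q_i:
  Item 1: 0.32 * 0.68 = 0.2176
  Item 2: 0.69 * 0.31 = 0.2139
  Item 3: 0.39 * 0.61 = 0.2379
  Item 4: 0.53 * 0.47 = 0.2491
  Item 5: 0.65 * 0.35 = 0.2275
Sum(p_i * q_i) = 0.2176 + 0.2139 + 0.2379 + 0.2491 + 0.2275 = 1.146
KR-20 = (k/(k-1)) * (1 - Sum(p_i*q_i) / Var_total)
= (5/4) * (1 - 1.146/3.07)
= 1.25 * 0.6267
KR-20 = 0.7834

0.7834


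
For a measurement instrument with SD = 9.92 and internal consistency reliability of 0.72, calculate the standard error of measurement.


SEM = SD * sqrt(1 - rxx)
SEM = 9.92 * sqrt(1 - 0.72)
SEM = 9.92 * sqrt(0.28) = 9.92 * 0.52915
SEM = 5.2492

5.2492


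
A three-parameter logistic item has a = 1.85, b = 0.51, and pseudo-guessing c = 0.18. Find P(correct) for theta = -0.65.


logit = 1.85*(-0.65 - 0.51) = -2.146
P* = 1/(1 + exp(--2.146)) = 0.1047
P = 0.18 + (1 - 0.18) * 0.1047
P = 0.2659

0.2659


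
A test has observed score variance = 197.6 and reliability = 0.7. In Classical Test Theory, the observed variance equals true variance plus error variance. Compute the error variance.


var_true = rxx * var_obs = 0.7 * 197.6 = 138.32
var_error = var_obs - var_true
var_error = 197.6 - 138.32
var_error = 59.28

59.28


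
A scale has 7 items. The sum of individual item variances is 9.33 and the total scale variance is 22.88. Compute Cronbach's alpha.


alpha = (k/(k-1)) * (1 - sum(si^2)/s_total^2)
= (7/6) * (1 - 9.33/22.88)
alpha = 0.6909

0.6909


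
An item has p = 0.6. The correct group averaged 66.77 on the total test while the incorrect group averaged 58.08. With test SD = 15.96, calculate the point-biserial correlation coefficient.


q = 1 - p = 0.4
rpb = ((M1 - M0) / SD) * sqrt(p * q)
rpb = ((66.77 - 58.08) / 15.96) * sqrt(0.6 * 0.4)
rpb = 0.2667

0.2667


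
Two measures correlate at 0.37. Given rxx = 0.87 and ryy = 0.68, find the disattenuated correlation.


r_corrected = rxy / sqrt(rxx * ryy)
= 0.37 / sqrt(0.87 * 0.68)
= 0.37 / sqrt(0.5916)
= 0.37 / 0.769155
r_corrected = 0.481

0.481


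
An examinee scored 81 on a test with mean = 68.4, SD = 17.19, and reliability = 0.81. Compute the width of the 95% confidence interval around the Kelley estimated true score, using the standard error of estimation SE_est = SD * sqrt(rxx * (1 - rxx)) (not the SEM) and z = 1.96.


True score estimate = 0.81*81 + 0.19*68.4 = 78.606
SE_est = SD * sqrt(rxx * (1 - rxx)) = 17.19 * sqrt(0.81 * 0.19) = 17.19 * sqrt(0.1539) = 6.743653
CI = T_est +/- z * SE_est, so width = 2 * z * SE_est = 2 * 1.96 * 6.743653
Width = 26.4351

26.4351


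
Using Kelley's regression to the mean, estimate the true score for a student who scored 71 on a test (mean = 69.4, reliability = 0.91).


T_est = rxx * X + (1 - rxx) * mean
T_est = 0.91 * 71 + 0.09 * 69.4
T_est = 64.61 + 6.246
T_est = 70.856

70.856


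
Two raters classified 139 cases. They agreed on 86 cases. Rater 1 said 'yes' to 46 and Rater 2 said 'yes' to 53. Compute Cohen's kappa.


P_o = 86/139 = 0.618705
P_e = (46*53 + 93*86) / 19321 = 0.540138
kappa = (P_o - P_e) / (1 - P_e)
kappa = (0.618705 - 0.540138) / (1 - 0.540138)
kappa = 0.1708

0.1708


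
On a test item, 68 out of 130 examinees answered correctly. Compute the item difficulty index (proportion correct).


Item difficulty p = number correct / total examinees
p = 68 / 130
p = 0.5231

0.5231


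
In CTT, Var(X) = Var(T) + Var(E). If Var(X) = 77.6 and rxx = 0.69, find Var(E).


var_true = rxx * var_obs = 0.69 * 77.6 = 53.544
var_error = var_obs - var_true
var_error = 77.6 - 53.544
var_error = 24.056

24.056


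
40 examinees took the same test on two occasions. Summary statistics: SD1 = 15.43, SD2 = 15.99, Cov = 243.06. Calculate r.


r = cov(X,Y) / (SD_X * SD_Y)
r = 243.06 / (15.43 * 15.99)
r = 243.06 / 246.7257
r = 0.9851

0.9851


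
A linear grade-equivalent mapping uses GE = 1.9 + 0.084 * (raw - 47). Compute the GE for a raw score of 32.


raw - median = 32 - 47 = -15
slope * diff = 0.084 * -15 = -1.26
GE = 1.9 + -1.26
GE = 0.64

0.64


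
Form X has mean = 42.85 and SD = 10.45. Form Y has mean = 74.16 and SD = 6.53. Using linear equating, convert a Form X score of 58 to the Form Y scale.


slope = SD_Y / SD_X = 6.53 / 10.45 ~ 0.6249
intercept = mean_Y - slope * mean_X = 74.16 - (6.53 / 10.45) * 42.85 ~ 47.3839
Y = slope * X + intercept. To avoid rounding drift from the rounded slope/intercept, evaluate the equivalent form Y = mean_Y + SD_Y * (X - mean_X) / SD_X at full precision:
Y = 74.16 + 6.53 * (58 - 42.85) / 10.45
Y = 74.16 + 6.53 * 15.15 / 10.45
Y = 74.16 + 98.9295 / 10.45
Y = 74.16 + 9.4669
Y = 83.6269

83.6269


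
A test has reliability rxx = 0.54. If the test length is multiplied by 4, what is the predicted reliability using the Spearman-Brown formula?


r_new = (n * rxx) / (1 + (n-1) * rxx)
r_new = (4 * 0.54) / (1 + 3 * 0.54)
r_new = 2.16 / 2.62
r_new = 0.8244

0.8244


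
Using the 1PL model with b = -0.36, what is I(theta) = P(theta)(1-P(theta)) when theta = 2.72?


P = 1/(1+exp(-(2.72--0.36))) = 0.9561
I = P*(1-P) = 0.9561 * 0.0439
I = 0.042

0.042


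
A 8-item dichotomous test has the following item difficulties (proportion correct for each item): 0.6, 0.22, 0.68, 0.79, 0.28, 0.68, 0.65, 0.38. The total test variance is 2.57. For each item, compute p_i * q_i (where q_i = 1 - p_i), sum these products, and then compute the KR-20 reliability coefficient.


For each item, compute p_i * q_i:
  Item 1: 0.6 * 0.4 = 0.24
  Item 2: 0.22 * 0.78 = 0.1716
  Item 3: 0.68 * 0.32 = 0.2176
  Item 4: 0.79 * 0.21 = 0.1659
  Item 5: 0.28 * 0.72 = 0.2016
  Item 6: 0.68 * 0.32 = 0.2176
  Item 7: 0.65 * 0.35 = 0.2275
  Item 8: 0.38 * 0.62 = 0.2356
Sum(p_i * q_i) = 0.24 + 0.1716 + 0.2176 + 0.1659 + 0.2016 + 0.2176 + 0.2275 + 0.2356 = 1.6774
KR-20 = (k/(k-1)) * (1 - Sum(p_i*q_i) / Var_total)
= (8/7) * (1 - 1.6774/2.57)
= 1.1429 * 0.3473
KR-20 = 0.3969

0.3969


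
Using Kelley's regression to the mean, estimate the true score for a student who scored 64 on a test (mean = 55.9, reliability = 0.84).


T_est = rxx * X + (1 - rxx) * mean
T_est = 0.84 * 64 + 0.16 * 55.9
T_est = 53.76 + 8.944
T_est = 62.704

62.704


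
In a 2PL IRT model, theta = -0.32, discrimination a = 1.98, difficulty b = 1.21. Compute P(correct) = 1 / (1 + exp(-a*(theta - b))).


a*(theta - b) = 1.98 * (-0.32 - 1.21) = -3.0294
exp(--3.0294) = 20.6848
P = 1 / (1 + 20.6848)
P = 0.0461

0.0461


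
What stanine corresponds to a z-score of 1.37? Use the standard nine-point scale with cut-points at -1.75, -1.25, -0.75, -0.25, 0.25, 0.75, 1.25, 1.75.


Stanine boundaries: [-1.75, -1.25, -0.75, -0.25, 0.25, 0.75, 1.25, 1.75]
z = 1.37
Check each boundary:
  z >= -1.75 -> could be stanine 2
  z >= -1.25 -> could be stanine 3
  z >= -0.75 -> could be stanine 4
  z >= -0.25 -> could be stanine 5
  z >= 0.25 -> could be stanine 6
  z >= 0.75 -> could be stanine 7
  z >= 1.25 -> could be stanine 8
  z < 1.75
Highest qualifying boundary gives stanine = 8

8


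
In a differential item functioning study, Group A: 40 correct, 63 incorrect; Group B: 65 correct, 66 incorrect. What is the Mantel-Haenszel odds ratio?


Odds_A = 40/63 = 0.6349
Odds_B = 65/66 = 0.9848
OR = Odds_A / Odds_B = 0.6349 / 0.9848
Exactly, OR = (40 * 66) / (63 * 65) = 2640 / 4095
OR = 0.6447

0.6447


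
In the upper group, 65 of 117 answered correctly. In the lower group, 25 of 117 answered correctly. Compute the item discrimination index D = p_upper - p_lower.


p_upper = 65/117 = 0.5556
p_lower = 25/117 = 0.2137
D = 0.5556 - 0.2137 = 0.3419

0.3419


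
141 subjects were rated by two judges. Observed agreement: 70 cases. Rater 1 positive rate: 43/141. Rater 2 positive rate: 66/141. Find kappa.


P_o = 70/141 = 0.496454
P_e = (43*66 + 98*75) / 19881 = 0.512449
kappa = (P_o - P_e) / (1 - P_e)
kappa = (0.496454 - 0.512449) / (1 - 0.512449)
kappa = -0.0328

-0.0328


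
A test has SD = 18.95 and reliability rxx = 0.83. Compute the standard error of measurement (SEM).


SEM = SD * sqrt(1 - rxx)
SEM = 18.95 * sqrt(1 - 0.83)
SEM = 18.95 * sqrt(0.17) = 18.95 * 0.412311
SEM = 7.8133

7.8133


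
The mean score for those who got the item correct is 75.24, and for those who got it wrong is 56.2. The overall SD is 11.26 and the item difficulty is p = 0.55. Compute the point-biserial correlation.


q = 1 - p = 0.45
rpb = ((M1 - M0) / SD) * sqrt(p * q)
rpb = ((75.24 - 56.2) / 11.26) * sqrt(0.55 * 0.45)
rpb = 0.8412

0.8412


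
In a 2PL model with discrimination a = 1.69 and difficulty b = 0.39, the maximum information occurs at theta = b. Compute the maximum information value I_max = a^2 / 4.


For 2PL, max info at theta = b = 0.39
I_max = a^2 / 4 = 1.69^2 / 4
= 2.8561 / 4
I_max = 0.714

0.714


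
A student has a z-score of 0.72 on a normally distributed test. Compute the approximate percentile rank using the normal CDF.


CDF(z) = 0.5 * (1 + erf(z/sqrt(2)))
erf(0.5091) = 0.5285
CDF = 0.7642
Percentile rank = 0.7642 * 100 = 76.42

76.42


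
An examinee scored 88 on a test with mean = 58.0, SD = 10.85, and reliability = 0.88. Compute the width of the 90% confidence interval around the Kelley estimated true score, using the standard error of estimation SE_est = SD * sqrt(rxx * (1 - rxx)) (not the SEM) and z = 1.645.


True score estimate = 0.88*88 + 0.12*58.0 = 84.4
SE_est = SD * sqrt(rxx * (1 - rxx)) = 10.85 * sqrt(0.88 * 0.12) = 10.85 * sqrt(0.1056) = 3.525833
CI = T_est +/- z * SE_est, so width = 2 * z * SE_est = 2 * 1.645 * 3.525833
Width = 11.6

11.6


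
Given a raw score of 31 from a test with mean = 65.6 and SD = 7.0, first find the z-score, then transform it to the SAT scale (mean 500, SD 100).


z = (X - mean) / SD = (31 - 65.6) / 7.0
z = -34.6 / 7.0
z = -4.9429
SAT-scale = SAT = 500 + 100z
Carry z at full precision (z = -34.6 / 7.0) into the conversion:
SAT-scale = 500 + 100 * (-34.6 / 7.0) = 500 + -3460 / 7.0
SAT-scale = 500 + -494.2857
SAT-scale = 5.7143

5.7143


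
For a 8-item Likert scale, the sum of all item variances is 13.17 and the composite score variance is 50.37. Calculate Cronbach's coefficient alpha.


alpha = (k/(k-1)) * (1 - sum(si^2)/s_total^2)
= (8/7) * (1 - 13.17/50.37)
alpha = 0.844

0.844


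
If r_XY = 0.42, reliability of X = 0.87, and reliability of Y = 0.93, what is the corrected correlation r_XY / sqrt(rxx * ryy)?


r_corrected = rxy / sqrt(rxx * ryy)
= 0.42 / sqrt(0.87 * 0.93)
= 0.42 / sqrt(0.8091)
= 0.42 / 0.8995
r_corrected = 0.4669

0.4669


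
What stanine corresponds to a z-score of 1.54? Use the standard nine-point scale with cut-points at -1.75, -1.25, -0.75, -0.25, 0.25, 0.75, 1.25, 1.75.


Stanine boundaries: [-1.75, -1.25, -0.75, -0.25, 0.25, 0.75, 1.25, 1.75]
z = 1.54
Check each boundary:
  z >= -1.75 -> could be stanine 2
  z >= -1.25 -> could be stanine 3
  z >= -0.75 -> could be stanine 4
  z >= -0.25 -> could be stanine 5
  z >= 0.25 -> could be stanine 6
  z >= 0.75 -> could be stanine 7
  z >= 1.25 -> could be stanine 8
  z < 1.75
Highest qualifying boundary gives stanine = 8

8


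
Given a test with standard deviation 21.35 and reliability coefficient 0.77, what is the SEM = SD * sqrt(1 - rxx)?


SEM = SD * sqrt(1 - rxx)
SEM = 21.35 * sqrt(1 - 0.77)
SEM = 21.35 * sqrt(0.23) = 21.35 * 0.479583
SEM = 10.2391

10.2391


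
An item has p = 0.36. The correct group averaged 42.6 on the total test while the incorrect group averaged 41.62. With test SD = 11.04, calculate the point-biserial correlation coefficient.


q = 1 - p = 0.64
rpb = ((M1 - M0) / SD) * sqrt(p * q)
rpb = ((42.6 - 41.62) / 11.04) * sqrt(0.36 * 0.64)
rpb = 0.0426

0.0426


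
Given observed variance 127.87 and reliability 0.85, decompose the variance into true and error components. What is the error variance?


var_true = rxx * var_obs = 0.85 * 127.87 = 108.6895
var_error = var_obs - var_true
var_error = 127.87 - 108.6895
var_error = 19.1805

19.1805


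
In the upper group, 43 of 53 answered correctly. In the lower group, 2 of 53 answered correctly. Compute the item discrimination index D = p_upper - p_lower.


p_upper = 43/53 = 0.8113
p_lower = 2/53 = 0.0377
D = 0.8113 - 0.0377 = 0.7736

0.7736


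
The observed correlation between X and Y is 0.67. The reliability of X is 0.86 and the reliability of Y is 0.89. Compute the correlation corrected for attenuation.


r_corrected = rxy / sqrt(rxx * ryy)
= 0.67 / sqrt(0.86 * 0.89)
= 0.67 / sqrt(0.7654)
= 0.67 / 0.874871
r_corrected = 0.7658

0.7658


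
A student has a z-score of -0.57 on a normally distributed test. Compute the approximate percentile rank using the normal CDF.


CDF(z) = 0.5 * (1 + erf(z/sqrt(2)))
erf(-0.4031) = -0.4313
CDF = 0.2843
Percentile rank = 0.2843 * 100 = 28.43

28.43


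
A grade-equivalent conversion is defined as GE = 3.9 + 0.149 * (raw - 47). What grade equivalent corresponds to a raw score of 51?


raw - median = 51 - 47 = 4
slope * diff = 0.149 * 4 = 0.596
GE = 3.9 + 0.596
GE = 4.496

4.496


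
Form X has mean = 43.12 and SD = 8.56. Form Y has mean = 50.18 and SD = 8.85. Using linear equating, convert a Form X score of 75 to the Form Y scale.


slope = SD_Y / SD_X = 8.85 / 8.56 ~ 1.0339
intercept = mean_Y - slope * mean_X = 50.18 - (8.85 / 8.56) * 43.12 ~ 5.5992
Y = slope * X + intercept. To avoid rounding drift from the rounded slope/intercept, evaluate the equivalent form Y = mean_Y + SD_Y * (X - mean_X) / SD_X at full precision:
Y = 50.18 + 8.85 * (75 - 43.12) / 8.56
Y = 50.18 + 8.85 * 31.88 / 8.56
Y = 50.18 + 282.138 / 8.56
Y = 50.18 + 32.96
Y = 83.14

83.14


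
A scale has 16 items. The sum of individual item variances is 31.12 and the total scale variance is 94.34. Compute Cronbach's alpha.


alpha = (k/(k-1)) * (1 - sum(si^2)/s_total^2)
= (16/15) * (1 - 31.12/94.34)
alpha = 0.7148

0.7148


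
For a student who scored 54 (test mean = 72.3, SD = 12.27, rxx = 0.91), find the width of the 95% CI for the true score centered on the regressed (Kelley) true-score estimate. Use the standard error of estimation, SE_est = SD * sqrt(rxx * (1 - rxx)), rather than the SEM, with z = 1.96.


True score estimate = 0.91*54 + 0.09*72.3 = 55.647
SE_est = SD * sqrt(rxx * (1 - rxx)) = 12.27 * sqrt(0.91 * 0.09) = 12.27 * sqrt(0.0819) = 3.51145
CI = T_est +/- z * SE_est, so width = 2 * z * SE_est = 2 * 1.96 * 3.51145
Width = 13.7649

13.7649


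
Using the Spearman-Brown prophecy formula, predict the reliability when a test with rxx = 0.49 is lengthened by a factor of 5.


r_new = (n * rxx) / (1 + (n-1) * rxx)
r_new = (5 * 0.49) / (1 + 4 * 0.49)
r_new = 2.45 / 2.96
r_new = 0.8277

0.8277


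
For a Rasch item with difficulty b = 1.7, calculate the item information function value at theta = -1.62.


P = 1/(1+exp(-(-1.62-1.7))) = 0.0349
I = P*(1-P) = 0.0349 * 0.9651
I = 0.0337

0.0337


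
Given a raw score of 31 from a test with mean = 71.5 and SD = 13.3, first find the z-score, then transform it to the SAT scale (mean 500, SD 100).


z = (X - mean) / SD = (31 - 71.5) / 13.3
z = -40.5 / 13.3
z = -3.0451
SAT-scale = SAT = 500 + 100z
Carry z at full precision (z = -40.5 / 13.3) into the conversion:
SAT-scale = 500 + 100 * (-40.5 / 13.3) = 500 + -4050 / 13.3
SAT-scale = 500 + -304.5113
SAT-scale = 195.4887

195.4887


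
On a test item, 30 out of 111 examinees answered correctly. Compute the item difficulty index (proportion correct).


Item difficulty p = number correct / total examinees
p = 30 / 111
p = 0.2703

0.2703


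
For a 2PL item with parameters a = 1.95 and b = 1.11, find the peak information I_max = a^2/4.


For 2PL, max info at theta = b = 1.11
I_max = a^2 / 4 = 1.95^2 / 4
= 3.8025 / 4
I_max = 0.9506

0.9506


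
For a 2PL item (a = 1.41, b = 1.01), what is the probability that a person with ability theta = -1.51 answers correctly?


a*(theta - b) = 1.41 * (-1.51 - 1.01) = -3.5532
exp(--3.5532) = 34.9249
P = 1 / (1 + 34.9249)
P = 0.0278

0.0278


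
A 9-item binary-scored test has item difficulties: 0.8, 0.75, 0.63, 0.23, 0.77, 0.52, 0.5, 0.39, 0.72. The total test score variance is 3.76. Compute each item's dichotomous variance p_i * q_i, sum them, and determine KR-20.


For each item, compute p_i * q_i:
  Item 1: 0.8 * 0.2 = 0.16
  Item 2: 0.75 * 0.25 = 0.1875
  Item 3: 0.63 * 0.37 = 0.2331
  Item 4: 0.23 * 0.77 = 0.1771
  Item 5: 0.77 * 0.23 = 0.1771
  Item 6: 0.52 * 0.48 = 0.2496
  Item 7: 0.5 * 0.5 = 0.25
  Item 8: 0.39 * 0.61 = 0.2379
  Item 9: 0.72 * 0.28 = 0.2016
Sum(p_i * q_i) = 0.16 + 0.1875 + 0.2331 + 0.1771 + 0.1771 + 0.2496 + 0.25 + 0.2379 + 0.2016 = 1.8739
KR-20 = (k/(k-1)) * (1 - Sum(p_i*q_i) / Var_total)
= (9/8) * (1 - 1.8739/3.76)
= 1.125 * 0.5016
KR-20 = 0.5643

0.5643


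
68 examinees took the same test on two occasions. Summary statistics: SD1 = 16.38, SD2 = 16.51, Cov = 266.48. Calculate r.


r = cov(X,Y) / (SD_X * SD_Y)
r = 266.48 / (16.38 * 16.51)
r = 266.48 / 270.4338
r = 0.9854

0.9854


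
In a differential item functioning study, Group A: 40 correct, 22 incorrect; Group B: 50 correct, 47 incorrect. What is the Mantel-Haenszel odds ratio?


Odds_A = 40/22 = 1.8182
Odds_B = 50/47 = 1.0638
OR = Odds_A / Odds_B = 1.8182 / 1.0638
Exactly, OR = (40 * 47) / (22 * 50) = 1880 / 1100
OR = 1.7091

1.7091


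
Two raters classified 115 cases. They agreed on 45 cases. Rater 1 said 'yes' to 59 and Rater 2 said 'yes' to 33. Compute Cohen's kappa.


P_o = 45/115 = 0.391304
P_e = (59*33 + 56*82) / 13225 = 0.494442
kappa = (P_o - P_e) / (1 - P_e)
kappa = (0.391304 - 0.494442) / (1 - 0.494442)
kappa = -0.204

-0.204


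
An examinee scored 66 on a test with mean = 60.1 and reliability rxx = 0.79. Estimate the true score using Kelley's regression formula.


T_est = rxx * X + (1 - rxx) * mean
T_est = 0.79 * 66 + 0.21 * 60.1
T_est = 52.14 + 12.621
T_est = 64.761

64.761


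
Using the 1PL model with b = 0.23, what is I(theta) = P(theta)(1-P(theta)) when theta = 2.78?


P = 1/(1+exp(-(2.78-0.23))) = 0.9276
I = P*(1-P) = 0.9276 * 0.0724
I = 0.0672

0.0672


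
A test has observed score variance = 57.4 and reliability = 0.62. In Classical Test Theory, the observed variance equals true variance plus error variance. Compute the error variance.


var_true = rxx * var_obs = 0.62 * 57.4 = 35.588
var_error = var_obs - var_true
var_error = 57.4 - 35.588
var_error = 21.812

21.812


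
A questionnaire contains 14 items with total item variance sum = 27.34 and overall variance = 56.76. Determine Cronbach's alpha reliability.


alpha = (k/(k-1)) * (1 - sum(si^2)/s_total^2)
= (14/13) * (1 - 27.34/56.76)
alpha = 0.5582

0.5582


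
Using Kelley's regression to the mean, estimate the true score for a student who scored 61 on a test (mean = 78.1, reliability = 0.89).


T_est = rxx * X + (1 - rxx) * mean
T_est = 0.89 * 61 + 0.11 * 78.1
T_est = 54.29 + 8.591
T_est = 62.881

62.881


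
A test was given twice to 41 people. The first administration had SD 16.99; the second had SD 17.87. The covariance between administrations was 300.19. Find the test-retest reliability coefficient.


r = cov(X,Y) / (SD_X * SD_Y)
r = 300.19 / (16.99 * 17.87)
r = 300.19 / 303.6113
r = 0.9887

0.9887


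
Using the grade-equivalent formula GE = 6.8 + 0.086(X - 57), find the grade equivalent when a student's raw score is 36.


raw - median = 36 - 57 = -21
slope * diff = 0.086 * -21 = -1.806
GE = 6.8 + -1.806
GE = 4.994

4.994


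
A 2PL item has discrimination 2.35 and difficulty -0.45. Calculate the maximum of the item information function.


For 2PL, max info at theta = b = -0.45
I_max = a^2 / 4 = 2.35^2 / 4
= 5.5225 / 4
I_max = 1.3806

1.3806


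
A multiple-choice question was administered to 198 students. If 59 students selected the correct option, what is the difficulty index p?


Item difficulty p = number correct / total examinees
p = 59 / 198
p = 0.298

0.298


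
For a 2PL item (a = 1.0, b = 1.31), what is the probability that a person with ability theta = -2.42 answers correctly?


a*(theta - b) = 1.0 * (-2.42 - 1.31) = -3.73
exp(--3.73) = 41.6791
P = 1 / (1 + 41.6791)
P = 0.0234

0.0234


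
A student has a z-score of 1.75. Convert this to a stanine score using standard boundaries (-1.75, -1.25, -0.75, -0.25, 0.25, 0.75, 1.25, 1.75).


Stanine boundaries: [-1.75, -1.25, -0.75, -0.25, 0.25, 0.75, 1.25, 1.75]
z = 1.75
Check each boundary:
  z >= -1.75 -> could be stanine 2
  z >= -1.25 -> could be stanine 3
  z >= -0.75 -> could be stanine 4
  z >= -0.25 -> could be stanine 5
  z >= 0.25 -> could be stanine 6
  z >= 0.75 -> could be stanine 7
  z >= 1.25 -> could be stanine 8
  z >= 1.75 -> could be stanine 9
Highest qualifying boundary gives stanine = 9

9


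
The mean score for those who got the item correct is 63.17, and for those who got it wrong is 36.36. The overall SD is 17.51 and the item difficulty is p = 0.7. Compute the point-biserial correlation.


q = 1 - p = 0.3
rpb = ((M1 - M0) / SD) * sqrt(p * q)
rpb = ((63.17 - 36.36) / 17.51) * sqrt(0.7 * 0.3)
rpb = 0.7016

0.7016


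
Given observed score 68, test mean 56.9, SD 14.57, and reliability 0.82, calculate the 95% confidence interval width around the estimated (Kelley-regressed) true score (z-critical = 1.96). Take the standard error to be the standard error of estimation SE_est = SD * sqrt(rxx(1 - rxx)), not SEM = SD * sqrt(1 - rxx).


True score estimate = 0.82*68 + 0.18*56.9 = 66.002
SE_est = SD * sqrt(rxx * (1 - rxx)) = 14.57 * sqrt(0.82 * 0.18) = 14.57 * sqrt(0.1476) = 5.597611
CI = T_est +/- z * SE_est, so width = 2 * z * SE_est = 2 * 1.96 * 5.597611
Width = 21.9426

21.9426


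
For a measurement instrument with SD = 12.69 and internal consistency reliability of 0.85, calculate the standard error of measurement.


SEM = SD * sqrt(1 - rxx)
SEM = 12.69 * sqrt(1 - 0.85)
SEM = 12.69 * sqrt(0.15) = 12.69 * 0.387298
SEM = 4.9148

4.9148


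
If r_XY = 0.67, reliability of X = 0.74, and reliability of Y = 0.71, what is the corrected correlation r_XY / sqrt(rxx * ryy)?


r_corrected = rxy / sqrt(rxx * ryy)
= 0.67 / sqrt(0.74 * 0.71)
= 0.67 / sqrt(0.5254)
= 0.67 / 0.724845
r_corrected = 0.9243

0.9243


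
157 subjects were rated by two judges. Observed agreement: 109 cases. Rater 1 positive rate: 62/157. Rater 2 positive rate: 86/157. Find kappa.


P_o = 109/157 = 0.694268
P_e = (62*86 + 95*71) / 24649 = 0.489959
kappa = (P_o - P_e) / (1 - P_e)
kappa = (0.694268 - 0.489959) / (1 - 0.489959)
kappa = 0.4006

0.4006


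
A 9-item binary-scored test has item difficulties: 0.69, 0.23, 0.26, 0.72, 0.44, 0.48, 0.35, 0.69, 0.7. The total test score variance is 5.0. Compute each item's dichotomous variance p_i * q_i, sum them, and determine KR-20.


For each item, compute p_i * q_i:
  Item 1: 0.69 * 0.31 = 0.2139
  Item 2: 0.23 * 0.77 = 0.1771
  Item 3: 0.26 * 0.74 = 0.1924
  Item 4: 0.72 * 0.28 = 0.2016
  Item 5: 0.44 * 0.56 = 0.2464
  Item 6: 0.48 * 0.52 = 0.2496
  Item 7: 0.35 * 0.65 = 0.2275
  Item 8: 0.69 * 0.31 = 0.2139
  Item 9: 0.7 * 0.3 = 0.21
Sum(p_i * q_i) = 0.2139 + 0.1771 + 0.1924 + 0.2016 + 0.2464 + 0.2496 + 0.2275 + 0.2139 + 0.21 = 1.9324
KR-20 = (k/(k-1)) * (1 - Sum(p_i*q_i) / Var_total)
= (9/8) * (1 - 1.9324/5.0)
= 1.125 * 0.6135
KR-20 = 0.6902

0.6902


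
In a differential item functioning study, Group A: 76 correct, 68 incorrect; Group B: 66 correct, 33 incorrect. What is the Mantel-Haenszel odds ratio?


Odds_A = 76/68 = 1.1176
Odds_B = 66/33 = 2.0
OR = Odds_A / Odds_B = 1.1176 / 2.0
Exactly, OR = (76 * 33) / (68 * 66) = 2508 / 4488
OR = 0.5588

0.5588


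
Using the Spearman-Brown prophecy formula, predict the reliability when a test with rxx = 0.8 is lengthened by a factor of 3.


r_new = (n * rxx) / (1 + (n-1) * rxx)
r_new = (3 * 0.8) / (1 + 2 * 0.8)
r_new = 2.4 / 2.6
r_new = 0.9231

0.9231


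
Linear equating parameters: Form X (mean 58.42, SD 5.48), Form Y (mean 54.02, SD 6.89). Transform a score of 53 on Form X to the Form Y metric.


slope = SD_Y / SD_X = 6.89 / 5.48 ~ 1.2573
intercept = mean_Y - slope * mean_X = 54.02 - (6.89 / 5.48) * 58.42 ~ -19.4314
Y = slope * X + intercept. To avoid rounding drift from the rounded slope/intercept, evaluate the equivalent form Y = mean_Y + SD_Y * (X - mean_X) / SD_X at full precision:
Y = 54.02 + 6.89 * (53 - 58.42) / 5.48
Y = 54.02 - 6.89 * 5.42 / 5.48
Y = 54.02 - 37.3438 / 5.48
Y = 54.02 - 6.8146
Y = 47.2054

47.2054


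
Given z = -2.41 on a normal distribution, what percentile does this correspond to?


CDF(z) = 0.5 * (1 + erf(z/sqrt(2)))
erf(-1.7041) = -0.984
CDF = 0.008
Percentile rank = 0.008 * 100 = 0.8

0.8


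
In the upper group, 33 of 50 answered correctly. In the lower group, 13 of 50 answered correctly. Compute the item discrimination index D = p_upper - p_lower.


p_upper = 33/50 = 0.66
p_lower = 13/50 = 0.26
D = 0.66 - 0.26 = 0.4

0.4


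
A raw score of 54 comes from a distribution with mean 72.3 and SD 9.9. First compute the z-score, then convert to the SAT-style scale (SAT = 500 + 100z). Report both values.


z = (X - mean) / SD = (54 - 72.3) / 9.9
z = -18.3 / 9.9
z = -1.8485
SAT-scale = SAT = 500 + 100z
Carry z at full precision (z = -18.3 / 9.9) into the conversion:
SAT-scale = 500 + 100 * (-18.3 / 9.9) = 500 + -1830 / 9.9
SAT-scale = 500 + -184.8485
SAT-scale = 315.1515

315.1515
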